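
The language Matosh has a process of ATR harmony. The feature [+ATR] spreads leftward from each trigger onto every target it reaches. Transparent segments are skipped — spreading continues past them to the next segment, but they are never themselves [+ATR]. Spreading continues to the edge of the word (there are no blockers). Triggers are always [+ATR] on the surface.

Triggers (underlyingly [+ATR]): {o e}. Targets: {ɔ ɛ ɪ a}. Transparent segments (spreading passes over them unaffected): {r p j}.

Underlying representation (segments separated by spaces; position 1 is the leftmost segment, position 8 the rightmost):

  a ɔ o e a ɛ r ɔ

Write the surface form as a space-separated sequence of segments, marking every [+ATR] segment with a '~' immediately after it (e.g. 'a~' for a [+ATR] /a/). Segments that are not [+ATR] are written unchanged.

From /o/ at 3 leftward: 2 /ɔ/ → [+ATR]; 1 /a/ → [+ATR]; word edge.
From /e/ at 4 leftward: 3 /o/ is itself a trigger — this domain ends here.
Targets with no active source: positions 5 6 8 stay [-ATR].
[+ATR] positions on the surface: 1 2 3 4.

a~ ɔ~ o~ e~ a ɛ r ɔ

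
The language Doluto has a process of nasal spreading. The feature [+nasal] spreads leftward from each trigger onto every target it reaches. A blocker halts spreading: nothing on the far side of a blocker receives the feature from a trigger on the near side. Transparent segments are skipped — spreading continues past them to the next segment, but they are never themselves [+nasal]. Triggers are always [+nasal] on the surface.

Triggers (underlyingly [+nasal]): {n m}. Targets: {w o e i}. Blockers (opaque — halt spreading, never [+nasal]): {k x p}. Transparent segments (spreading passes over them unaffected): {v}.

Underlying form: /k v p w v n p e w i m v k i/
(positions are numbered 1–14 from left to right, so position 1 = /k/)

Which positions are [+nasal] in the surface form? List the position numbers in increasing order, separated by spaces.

From /n/ at 6 leftward: 5 /v/ transparent; 4 /w/ → [+nasal]; 3 /p/ blocks.
From /m/ at 11 leftward: 10 /i/ → [+nasal]; 9 /w/ → [+nasal]; 8 /e/ → [+nasal]; 7 /p/ blocks.
Target with no active source: position 14 stays [-nasal].

4 6 8 9 10 11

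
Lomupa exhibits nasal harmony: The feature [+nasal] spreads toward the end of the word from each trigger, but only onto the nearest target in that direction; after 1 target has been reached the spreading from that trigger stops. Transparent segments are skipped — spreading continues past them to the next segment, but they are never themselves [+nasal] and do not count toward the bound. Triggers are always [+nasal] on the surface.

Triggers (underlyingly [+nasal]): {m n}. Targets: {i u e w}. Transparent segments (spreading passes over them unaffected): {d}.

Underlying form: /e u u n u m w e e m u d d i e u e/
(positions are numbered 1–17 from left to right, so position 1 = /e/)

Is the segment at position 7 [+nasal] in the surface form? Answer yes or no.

From /n/ at 4 rightward: 5 /u/ → [+nasal]; bound reached.
From /m/ at 6 rightward: 7 /w/ → [+nasal]; bound reached.
From /m/ at 10 rightward: 11 /u/ → [+nasal]; bound reached.
Targets with no active source: positions 1 2 3 8 9 14 15 16 17 stay [-nasal].
[+nasal] positions on the surface: 4 5 6 7 10 11.

yes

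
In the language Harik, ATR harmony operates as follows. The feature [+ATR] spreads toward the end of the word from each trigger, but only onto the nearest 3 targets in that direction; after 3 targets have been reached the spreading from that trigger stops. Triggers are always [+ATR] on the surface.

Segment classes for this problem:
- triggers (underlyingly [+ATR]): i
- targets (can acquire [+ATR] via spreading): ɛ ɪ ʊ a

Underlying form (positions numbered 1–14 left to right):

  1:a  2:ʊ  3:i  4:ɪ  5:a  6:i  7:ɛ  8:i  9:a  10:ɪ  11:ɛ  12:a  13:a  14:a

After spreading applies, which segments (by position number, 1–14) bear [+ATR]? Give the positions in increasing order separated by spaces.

3 4 5 6 7 8 9 10 11

From /i/ at 3 rightward: 4 /ɪ/ → [+ATR]; 5 /a/ → [+ATR]; 6 /i/ is itself a trigger — this domain ends here.
From /i/ at 6 rightward: 7 /ɛ/ → [+ATR]; 8 /i/ is itself a trigger — this domain ends here.
From /i/ at 8 rightward: 9 /a/ → [+ATR]; 10 /ɪ/ → [+ATR]; 11 /ɛ/ → [+ATR]; bound reached.
Targets with no active source: positions 1 2 12 13 14 stay [-ATR].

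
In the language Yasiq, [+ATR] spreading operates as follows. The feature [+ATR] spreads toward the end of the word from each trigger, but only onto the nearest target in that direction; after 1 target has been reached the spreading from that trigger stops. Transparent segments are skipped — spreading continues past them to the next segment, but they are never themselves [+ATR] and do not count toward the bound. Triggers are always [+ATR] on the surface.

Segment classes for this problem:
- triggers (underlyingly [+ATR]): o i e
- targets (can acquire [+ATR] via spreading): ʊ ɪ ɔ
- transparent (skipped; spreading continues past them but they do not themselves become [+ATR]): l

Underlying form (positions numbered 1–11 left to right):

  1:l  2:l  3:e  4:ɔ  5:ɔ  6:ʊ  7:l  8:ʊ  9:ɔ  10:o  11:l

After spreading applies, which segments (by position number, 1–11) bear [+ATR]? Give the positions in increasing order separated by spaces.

From /e/ at 3 rightward: 4 /ɔ/ → [+ATR]; bound reached.
From /o/ at 10 rightward: 11 /l/ transparent; word edge.
Targets with no active source: positions 5 6 8 9 stay [-ATR].

3 4 10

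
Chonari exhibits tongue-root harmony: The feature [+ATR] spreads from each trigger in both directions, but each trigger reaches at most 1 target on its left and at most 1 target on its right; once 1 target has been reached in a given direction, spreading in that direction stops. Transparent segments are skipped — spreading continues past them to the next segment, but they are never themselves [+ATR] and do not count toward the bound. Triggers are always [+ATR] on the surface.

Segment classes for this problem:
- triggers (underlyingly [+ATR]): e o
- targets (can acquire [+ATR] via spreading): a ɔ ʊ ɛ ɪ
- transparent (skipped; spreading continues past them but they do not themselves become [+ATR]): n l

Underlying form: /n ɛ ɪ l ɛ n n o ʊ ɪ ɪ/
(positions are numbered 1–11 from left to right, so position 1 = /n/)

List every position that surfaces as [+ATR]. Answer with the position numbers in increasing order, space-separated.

5 8 9

From /o/ at 8 rightward: 9 /ʊ/ → [+ATR]; bound reached.
From /o/ at 8 leftward: 7 /n/ transparent; 6 /n/ transparent; 5 /ɛ/ → [+ATR]; bound reached.
Targets with no active source: positions 2 3 10 11 stay [-ATR].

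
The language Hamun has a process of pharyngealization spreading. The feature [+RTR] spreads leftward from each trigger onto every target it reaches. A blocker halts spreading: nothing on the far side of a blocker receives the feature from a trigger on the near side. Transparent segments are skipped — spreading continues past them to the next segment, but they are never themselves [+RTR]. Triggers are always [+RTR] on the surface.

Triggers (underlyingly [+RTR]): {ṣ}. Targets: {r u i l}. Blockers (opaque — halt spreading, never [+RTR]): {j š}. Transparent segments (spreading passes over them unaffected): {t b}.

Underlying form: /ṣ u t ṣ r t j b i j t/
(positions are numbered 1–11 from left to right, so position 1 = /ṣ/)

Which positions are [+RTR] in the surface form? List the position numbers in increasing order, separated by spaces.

From /ṣ/ at 1 leftward: word edge.
From /ṣ/ at 4 leftward: 3 /t/ transparent; 2 /u/ → [+RTR]; 1 /ṣ/ is itself a trigger — this domain ends here.
Targets with no active source: positions 5 9 stay [-emphatic].

1 2 4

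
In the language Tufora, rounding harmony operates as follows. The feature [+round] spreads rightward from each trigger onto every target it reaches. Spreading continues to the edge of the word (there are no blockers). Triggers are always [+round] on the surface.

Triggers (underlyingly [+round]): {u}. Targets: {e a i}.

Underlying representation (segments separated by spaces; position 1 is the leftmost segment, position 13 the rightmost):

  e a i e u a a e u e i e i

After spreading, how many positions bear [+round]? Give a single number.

From /u/ at 5 rightward: 6 /a/ → [+round]; 7 /a/ → [+round]; 8 /e/ → [+round]; 9 /u/ is itself a trigger — this domain ends here.
From /u/ at 9 rightward: 10 /e/ → [+round]; 11 /i/ → [+round]; 12 /e/ → [+round]; 13 /i/ → [+round]; word edge.
Targets with no active source: positions 1 2 3 4 stay [-round].
[+round] positions on the surface: 5 6 7 8 9 10 11 12 13.

9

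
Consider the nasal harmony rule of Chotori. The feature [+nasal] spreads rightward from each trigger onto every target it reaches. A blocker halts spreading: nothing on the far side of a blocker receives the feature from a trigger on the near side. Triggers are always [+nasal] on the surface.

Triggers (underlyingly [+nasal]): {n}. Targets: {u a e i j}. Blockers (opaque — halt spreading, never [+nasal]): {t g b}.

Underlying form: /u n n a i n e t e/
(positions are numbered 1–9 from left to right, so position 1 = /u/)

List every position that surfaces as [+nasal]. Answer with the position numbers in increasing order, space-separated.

2 3 4 5 6 7

From /n/ at 2 rightward: 3 /n/ is itself a trigger — this domain ends here.
From /n/ at 3 rightward: 4 /a/ → [+nasal]; 5 /i/ → [+nasal]; 6 /n/ is itself a trigger — this domain ends here.
From /n/ at 6 rightward: 7 /e/ → [+nasal]; 8 /t/ blocks.
Targets with no active source: positions 1 9 stay [-nasal].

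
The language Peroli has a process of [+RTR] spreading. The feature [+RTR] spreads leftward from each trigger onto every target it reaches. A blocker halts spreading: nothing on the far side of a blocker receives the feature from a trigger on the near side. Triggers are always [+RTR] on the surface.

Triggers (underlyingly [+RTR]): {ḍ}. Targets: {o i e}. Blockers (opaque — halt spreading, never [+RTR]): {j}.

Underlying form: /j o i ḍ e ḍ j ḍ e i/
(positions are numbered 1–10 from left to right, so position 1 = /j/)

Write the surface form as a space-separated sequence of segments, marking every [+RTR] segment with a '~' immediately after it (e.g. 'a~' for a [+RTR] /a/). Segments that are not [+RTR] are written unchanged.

j o~ i~ ḍ~ e~ ḍ~ j ḍ~ e i

From /ḍ/ at 4 leftward: 3 /i/ → [+RTR]; 2 /o/ → [+RTR]; 1 /j/ blocks.
From /ḍ/ at 6 leftward: 5 /e/ → [+RTR]; 4 /ḍ/ is itself a trigger — this domain ends here.
From /ḍ/ at 8 leftward: 7 /j/ blocks.
Targets with no active source: positions 9 10 stay [-emphatic].
[+RTR] positions on the surface: 2 3 4 5 6 8.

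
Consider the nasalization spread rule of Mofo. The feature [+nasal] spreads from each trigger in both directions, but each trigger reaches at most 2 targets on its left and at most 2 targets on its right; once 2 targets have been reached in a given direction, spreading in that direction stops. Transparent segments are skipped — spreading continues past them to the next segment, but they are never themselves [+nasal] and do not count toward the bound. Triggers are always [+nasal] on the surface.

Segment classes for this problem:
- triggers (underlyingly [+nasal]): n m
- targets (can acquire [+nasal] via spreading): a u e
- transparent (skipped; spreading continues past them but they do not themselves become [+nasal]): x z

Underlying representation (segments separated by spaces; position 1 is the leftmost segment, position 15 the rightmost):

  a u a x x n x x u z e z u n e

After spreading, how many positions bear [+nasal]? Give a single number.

From /n/ at 6 rightward: 7 /x/ transparent; 8 /x/ transparent; 9 /u/ → [+nasal]; 10 /z/ transparent; 11 /e/ → [+nasal]; bound reached.
From /n/ at 6 leftward: 5 /x/ transparent; 4 /x/ transparent; 3 /a/ → [+nasal]; 2 /u/ → [+nasal]; bound reached.
From /n/ at 14 rightward: 15 /e/ → [+nasal]; word edge.
From /n/ at 14 leftward: 13 /u/ → [+nasal]; 12 /z/ transparent; 11 /e/ → [+nasal]; bound reached.
Target with no active source: position 1 stays [-nasal].
[+nasal] positions on the surface: 2 3 6 9 11 13 14 15.

8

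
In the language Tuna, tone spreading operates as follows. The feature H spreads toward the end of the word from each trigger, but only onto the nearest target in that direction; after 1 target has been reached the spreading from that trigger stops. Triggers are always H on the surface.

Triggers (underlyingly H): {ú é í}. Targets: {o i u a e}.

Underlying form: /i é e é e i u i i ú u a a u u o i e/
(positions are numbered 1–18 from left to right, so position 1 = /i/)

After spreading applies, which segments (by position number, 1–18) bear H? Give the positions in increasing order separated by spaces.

2 3 4 5 10 11

From /é/ at 2 rightward: 3 /e/ → H; bound reached.
From /é/ at 4 rightward: 5 /e/ → H; bound reached.
From /ú/ at 10 rightward: 11 /u/ → H; bound reached.
Targets with no active source: positions 1 6 7 8 9 12 13 14 15 16 17 18 stay [-high tone].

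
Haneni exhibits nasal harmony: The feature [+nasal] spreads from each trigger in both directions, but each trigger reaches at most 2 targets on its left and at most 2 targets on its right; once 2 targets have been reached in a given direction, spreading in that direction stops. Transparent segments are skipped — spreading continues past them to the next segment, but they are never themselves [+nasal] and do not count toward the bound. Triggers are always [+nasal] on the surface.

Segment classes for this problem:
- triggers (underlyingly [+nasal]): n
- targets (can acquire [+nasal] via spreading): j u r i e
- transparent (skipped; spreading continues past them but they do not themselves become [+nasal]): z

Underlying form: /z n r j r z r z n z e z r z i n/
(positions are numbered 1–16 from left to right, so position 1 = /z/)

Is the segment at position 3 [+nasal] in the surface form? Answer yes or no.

yes

From /n/ at 2 rightward: 3 /r/ → [+nasal]; 4 /j/ → [+nasal]; bound reached.
From /n/ at 2 leftward: 1 /z/ transparent; word edge.
From /n/ at 9 rightward: 10 /z/ transparent; 11 /e/ → [+nasal]; 12 /z/ transparent; 13 /r/ → [+nasal]; bound reached.
From /n/ at 9 leftward: 8 /z/ transparent; 7 /r/ → [+nasal]; 6 /z/ transparent; 5 /r/ → [+nasal]; bound reached.
From /n/ at 16 rightward: word edge.
From /n/ at 16 leftward: 15 /i/ → [+nasal]; 14 /z/ transparent; 13 /r/ → [+nasal]; bound reached.
[+nasal] positions on the surface: 2 3 4 5 7 9 11 13 15 16.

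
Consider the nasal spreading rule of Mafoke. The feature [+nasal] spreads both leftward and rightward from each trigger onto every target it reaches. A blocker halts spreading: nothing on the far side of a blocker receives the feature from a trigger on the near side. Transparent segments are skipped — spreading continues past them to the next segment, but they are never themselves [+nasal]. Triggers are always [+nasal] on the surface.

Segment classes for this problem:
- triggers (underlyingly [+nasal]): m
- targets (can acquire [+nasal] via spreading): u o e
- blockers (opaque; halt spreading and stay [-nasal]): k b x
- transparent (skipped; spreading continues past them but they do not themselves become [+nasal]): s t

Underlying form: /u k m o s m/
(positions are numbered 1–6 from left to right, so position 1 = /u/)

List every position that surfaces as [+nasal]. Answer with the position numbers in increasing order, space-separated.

From /m/ at 3 rightward: 4 /o/ → [+nasal]; 5 /s/ transparent; 6 /m/ is itself a trigger — this domain ends here.
From /m/ at 3 leftward: 2 /k/ blocks.
From /m/ at 6 rightward: word edge.
From /m/ at 6 leftward: 5 /s/ transparent; 4 /o/ → [+nasal]; 3 /m/ is itself a trigger — this domain ends here.
Target with no active source: position 1 stays [-nasal].

3 4 6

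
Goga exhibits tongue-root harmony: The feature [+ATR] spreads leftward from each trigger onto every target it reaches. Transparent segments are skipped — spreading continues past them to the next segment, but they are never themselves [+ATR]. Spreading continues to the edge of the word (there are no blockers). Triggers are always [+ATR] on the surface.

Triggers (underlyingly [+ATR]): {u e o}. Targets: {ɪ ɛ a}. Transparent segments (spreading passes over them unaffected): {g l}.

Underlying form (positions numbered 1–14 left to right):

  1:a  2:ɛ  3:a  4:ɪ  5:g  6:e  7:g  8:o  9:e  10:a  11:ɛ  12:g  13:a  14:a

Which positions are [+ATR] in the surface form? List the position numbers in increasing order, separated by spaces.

From /e/ at 6 leftward: 5 /g/ transparent; 4 /ɪ/ → [+ATR]; 3 /a/ → [+ATR]; 2 /ɛ/ → [+ATR]; 1 /a/ → [+ATR]; word edge.
From /o/ at 8 leftward: 7 /g/ transparent; 6 /e/ is itself a trigger — this domain ends here.
From /e/ at 9 leftward: 8 /o/ is itself a trigger — this domain ends here.
Targets with no active source: positions 10 11 13 14 stay [-ATR].

1 2 3 4 6 8 9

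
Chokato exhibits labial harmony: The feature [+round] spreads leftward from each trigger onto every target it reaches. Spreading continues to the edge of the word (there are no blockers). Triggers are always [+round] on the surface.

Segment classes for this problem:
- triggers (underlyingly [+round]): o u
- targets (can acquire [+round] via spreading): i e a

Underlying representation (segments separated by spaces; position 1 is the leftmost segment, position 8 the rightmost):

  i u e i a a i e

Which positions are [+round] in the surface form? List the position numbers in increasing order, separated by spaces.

1 2

From /u/ at 2 leftward: 1 /i/ → [+round]; word edge.
Targets with no active source: positions 3 4 5 6 7 8 stay [-round].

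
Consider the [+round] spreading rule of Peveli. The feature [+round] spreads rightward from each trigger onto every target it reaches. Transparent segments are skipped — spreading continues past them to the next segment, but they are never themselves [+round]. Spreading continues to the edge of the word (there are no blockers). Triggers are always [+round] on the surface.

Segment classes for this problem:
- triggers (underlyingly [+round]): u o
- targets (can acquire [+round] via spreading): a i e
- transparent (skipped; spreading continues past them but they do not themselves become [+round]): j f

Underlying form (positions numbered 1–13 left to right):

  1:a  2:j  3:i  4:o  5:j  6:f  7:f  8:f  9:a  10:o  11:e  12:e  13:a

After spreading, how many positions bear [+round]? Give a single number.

6

From /o/ at 4 rightward: 5 /j/ transparent; 6 /f/ transparent; 7 /f/ transparent; 8 /f/ transparent; 9 /a/ → [+round]; 10 /o/ is itself a trigger — this domain ends here.
From /o/ at 10 rightward: 11 /e/ → [+round]; 12 /e/ → [+round]; 13 /a/ → [+round]; word edge.
Targets with no active source: positions 1 3 stay [-round].
[+round] positions on the surface: 4 9 10 11 12 13.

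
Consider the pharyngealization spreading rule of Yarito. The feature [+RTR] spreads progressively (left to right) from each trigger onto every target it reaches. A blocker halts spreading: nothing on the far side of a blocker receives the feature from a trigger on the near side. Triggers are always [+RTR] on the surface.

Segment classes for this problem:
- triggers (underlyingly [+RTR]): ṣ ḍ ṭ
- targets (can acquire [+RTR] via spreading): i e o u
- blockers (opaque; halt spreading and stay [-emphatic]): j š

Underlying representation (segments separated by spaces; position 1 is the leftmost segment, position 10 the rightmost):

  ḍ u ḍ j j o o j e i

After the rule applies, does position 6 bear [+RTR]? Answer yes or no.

From /ḍ/ at 1 rightward: 2 /u/ → [+RTR]; 3 /ḍ/ is itself a trigger — this domain ends here.
From /ḍ/ at 3 rightward: 4 /j/ blocks.
Targets with no active source: positions 6 7 9 10 stay [-emphatic].
[+RTR] positions on the surface: 1 2 3.

no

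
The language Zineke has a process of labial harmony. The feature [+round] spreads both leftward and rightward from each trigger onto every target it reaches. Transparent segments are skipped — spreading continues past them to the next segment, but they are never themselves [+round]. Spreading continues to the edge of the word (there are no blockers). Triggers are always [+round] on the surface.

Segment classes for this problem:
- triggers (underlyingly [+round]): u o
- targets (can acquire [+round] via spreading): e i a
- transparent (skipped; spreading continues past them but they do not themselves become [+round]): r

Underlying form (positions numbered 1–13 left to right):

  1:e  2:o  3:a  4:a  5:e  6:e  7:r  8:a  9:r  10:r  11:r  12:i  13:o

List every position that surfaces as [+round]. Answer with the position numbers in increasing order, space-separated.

From /o/ at 2 rightward: 3 /a/ → [+round]; 4 /a/ → [+round]; 5 /e/ → [+round]; 6 /e/ → [+round]; 7 /r/ transparent; 8 /a/ → [+round]; 9 /r/ transparent; 10 /r/ transparent; 11 /r/ transparent; 12 /i/ → [+round]; 13 /o/ is itself a trigger — this domain ends here.
From /o/ at 2 leftward: 1 /e/ → [+round]; word edge.
From /o/ at 13 rightward: word edge.
From /o/ at 13 leftward: 12 /i/ → [+round]; 11 /r/ transparent; 10 /r/ transparent; 9 /r/ transparent; 8 /a/ → [+round]; 7 /r/ transparent; 6 /e/ → [+round]; 5 /e/ → [+round]; 4 /a/ → [+round]; 3 /a/ → [+round]; 2 /o/ is itself a trigger — this domain ends here.

1 2 3 4 5 6 8 12 13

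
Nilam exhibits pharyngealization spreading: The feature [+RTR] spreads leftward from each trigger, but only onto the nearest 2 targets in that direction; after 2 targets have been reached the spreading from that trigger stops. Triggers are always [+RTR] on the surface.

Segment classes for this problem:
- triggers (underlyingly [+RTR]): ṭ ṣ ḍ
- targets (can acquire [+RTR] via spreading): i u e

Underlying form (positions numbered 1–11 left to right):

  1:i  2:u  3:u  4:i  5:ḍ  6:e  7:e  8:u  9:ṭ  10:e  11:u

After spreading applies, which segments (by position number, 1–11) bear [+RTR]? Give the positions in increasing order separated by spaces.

3 4 5 7 8 9

From /ḍ/ at 5 leftward: 4 /i/ → [+RTR]; 3 /u/ → [+RTR]; bound reached.
From /ṭ/ at 9 leftward: 8 /u/ → [+RTR]; 7 /e/ → [+RTR]; bound reached.
Targets with no active source: positions 1 2 6 10 11 stay [-emphatic].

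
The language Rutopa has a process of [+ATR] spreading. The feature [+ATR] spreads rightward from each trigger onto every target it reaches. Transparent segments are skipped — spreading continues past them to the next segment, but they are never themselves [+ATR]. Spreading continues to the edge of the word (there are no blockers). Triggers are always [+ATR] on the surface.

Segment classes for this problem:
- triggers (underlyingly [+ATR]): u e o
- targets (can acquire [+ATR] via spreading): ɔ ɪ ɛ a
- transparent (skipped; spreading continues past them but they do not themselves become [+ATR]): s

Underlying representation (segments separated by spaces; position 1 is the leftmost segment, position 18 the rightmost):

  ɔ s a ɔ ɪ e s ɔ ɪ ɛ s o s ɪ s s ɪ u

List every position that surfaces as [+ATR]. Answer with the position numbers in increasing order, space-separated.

6 8 9 10 12 14 17 18

From /e/ at 6 rightward: 7 /s/ transparent; 8 /ɔ/ → [+ATR]; 9 /ɪ/ → [+ATR]; 10 /ɛ/ → [+ATR]; 11 /s/ transparent; 12 /o/ is itself a trigger — this domain ends here.
From /o/ at 12 rightward: 13 /s/ transparent; 14 /ɪ/ → [+ATR]; 15 /s/ transparent; 16 /s/ transparent; 17 /ɪ/ → [+ATR]; 18 /u/ is itself a trigger — this domain ends here.
From /u/ at 18 rightward: word edge.
Targets with no active source: positions 1 3 4 5 stay [-ATR].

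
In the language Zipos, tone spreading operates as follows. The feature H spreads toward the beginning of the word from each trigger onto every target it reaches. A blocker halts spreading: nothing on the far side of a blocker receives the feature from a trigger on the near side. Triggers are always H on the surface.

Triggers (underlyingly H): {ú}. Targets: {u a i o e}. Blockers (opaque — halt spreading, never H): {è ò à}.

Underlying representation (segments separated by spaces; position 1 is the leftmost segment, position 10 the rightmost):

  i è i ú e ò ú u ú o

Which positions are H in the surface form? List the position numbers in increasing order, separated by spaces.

From /ú/ at 4 leftward: 3 /i/ → H; 2 /è/ blocks.
From /ú/ at 7 leftward: 6 /ò/ blocks.
From /ú/ at 9 leftward: 8 /u/ → H; 7 /ú/ is itself a trigger — this domain ends here.
Targets with no active source: positions 1 5 10 stay [-high tone].

3 4 7 8 9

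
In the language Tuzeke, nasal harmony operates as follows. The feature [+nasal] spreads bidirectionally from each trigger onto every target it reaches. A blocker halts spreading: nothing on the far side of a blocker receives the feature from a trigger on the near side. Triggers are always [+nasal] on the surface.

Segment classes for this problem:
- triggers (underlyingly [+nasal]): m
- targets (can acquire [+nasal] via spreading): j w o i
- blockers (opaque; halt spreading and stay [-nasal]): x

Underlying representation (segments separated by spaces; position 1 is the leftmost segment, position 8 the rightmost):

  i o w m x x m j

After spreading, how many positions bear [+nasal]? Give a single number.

From /m/ at 4 rightward: 5 /x/ blocks.
From /m/ at 4 leftward: 3 /w/ → [+nasal]; 2 /o/ → [+nasal]; 1 /i/ → [+nasal]; word edge.
From /m/ at 7 rightward: 8 /j/ → [+nasal]; word edge.
From /m/ at 7 leftward: 6 /x/ blocks.
[+nasal] positions on the surface: 1 2 3 4 7 8.

6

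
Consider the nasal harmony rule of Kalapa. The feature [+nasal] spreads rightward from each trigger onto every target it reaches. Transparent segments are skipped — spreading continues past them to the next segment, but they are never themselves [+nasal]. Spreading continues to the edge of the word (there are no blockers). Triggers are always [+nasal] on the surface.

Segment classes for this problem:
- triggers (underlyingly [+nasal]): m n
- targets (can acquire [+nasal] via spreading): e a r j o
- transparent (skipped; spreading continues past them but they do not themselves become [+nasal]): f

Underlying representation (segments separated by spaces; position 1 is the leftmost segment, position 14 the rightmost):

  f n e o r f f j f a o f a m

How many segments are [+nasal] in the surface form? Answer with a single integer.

9

From /n/ at 2 rightward: 3 /e/ → [+nasal]; 4 /o/ → [+nasal]; 5 /r/ → [+nasal]; 6 /f/ transparent; 7 /f/ transparent; 8 /j/ → [+nasal]; 9 /f/ transparent; 10 /a/ → [+nasal]; 11 /o/ → [+nasal]; 12 /f/ transparent; 13 /a/ → [+nasal]; 14 /m/ is itself a trigger — this domain ends here.
From /m/ at 14 rightward: word edge.
[+nasal] positions on the surface: 2 3 4 5 8 10 11 13 14.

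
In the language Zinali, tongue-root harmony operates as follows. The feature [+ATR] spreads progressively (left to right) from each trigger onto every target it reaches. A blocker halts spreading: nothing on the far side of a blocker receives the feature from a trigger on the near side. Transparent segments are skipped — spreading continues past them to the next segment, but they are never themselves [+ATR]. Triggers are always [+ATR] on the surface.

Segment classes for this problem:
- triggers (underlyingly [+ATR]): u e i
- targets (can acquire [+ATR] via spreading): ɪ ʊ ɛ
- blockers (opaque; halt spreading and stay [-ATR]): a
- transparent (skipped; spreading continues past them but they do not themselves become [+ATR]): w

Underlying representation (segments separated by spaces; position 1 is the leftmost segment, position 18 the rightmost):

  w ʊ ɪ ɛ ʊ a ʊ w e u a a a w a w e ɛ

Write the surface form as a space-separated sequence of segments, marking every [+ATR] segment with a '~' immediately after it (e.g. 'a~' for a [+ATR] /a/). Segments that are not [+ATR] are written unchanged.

From /e/ at 9 rightward: 10 /u/ is itself a trigger — this domain ends here.
From /u/ at 10 rightward: 11 /a/ blocks.
From /e/ at 17 rightward: 18 /ɛ/ → [+ATR]; word edge.
Targets with no active source: positions 2 3 4 5 7 stay [-ATR].
[+ATR] positions on the surface: 9 10 17 18.

w ʊ ɪ ɛ ʊ a ʊ w e~ u~ a a a w a w e~ ɛ~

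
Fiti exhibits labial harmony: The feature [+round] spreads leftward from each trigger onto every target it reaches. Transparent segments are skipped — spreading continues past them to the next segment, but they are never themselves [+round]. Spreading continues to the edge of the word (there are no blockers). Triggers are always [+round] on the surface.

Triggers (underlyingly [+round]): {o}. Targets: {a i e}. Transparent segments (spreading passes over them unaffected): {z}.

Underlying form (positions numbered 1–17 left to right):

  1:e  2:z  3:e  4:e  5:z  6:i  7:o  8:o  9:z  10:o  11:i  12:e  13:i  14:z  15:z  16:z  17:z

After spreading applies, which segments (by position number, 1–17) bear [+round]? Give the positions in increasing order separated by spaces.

1 3 4 6 7 8 10

From /o/ at 7 leftward: 6 /i/ → [+round]; 5 /z/ transparent; 4 /e/ → [+round]; 3 /e/ → [+round]; 2 /z/ transparent; 1 /e/ → [+round]; word edge.
From /o/ at 8 leftward: 7 /o/ is itself a trigger — this domain ends here.
From /o/ at 10 leftward: 9 /z/ transparent; 8 /o/ is itself a trigger — this domain ends here.
Targets with no active source: positions 11 12 13 stay [-round].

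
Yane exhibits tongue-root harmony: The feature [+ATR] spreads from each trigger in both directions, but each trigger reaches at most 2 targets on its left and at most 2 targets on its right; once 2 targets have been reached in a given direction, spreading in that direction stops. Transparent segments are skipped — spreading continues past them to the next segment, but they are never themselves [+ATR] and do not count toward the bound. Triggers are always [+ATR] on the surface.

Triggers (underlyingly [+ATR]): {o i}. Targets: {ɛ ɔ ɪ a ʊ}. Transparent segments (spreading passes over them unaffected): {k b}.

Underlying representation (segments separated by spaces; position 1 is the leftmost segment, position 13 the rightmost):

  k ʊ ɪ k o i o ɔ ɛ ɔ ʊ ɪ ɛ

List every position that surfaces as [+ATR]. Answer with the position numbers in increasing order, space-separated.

From /o/ at 5 rightward: 6 /i/ is itself a trigger — this domain ends here.
From /o/ at 5 leftward: 4 /k/ transparent; 3 /ɪ/ → [+ATR]; 2 /ʊ/ → [+ATR]; bound reached.
From /i/ at 6 rightward: 7 /o/ is itself a trigger — this domain ends here.
From /i/ at 6 leftward: 5 /o/ is itself a trigger — this domain ends here.
From /o/ at 7 rightward: 8 /ɔ/ → [+ATR]; 9 /ɛ/ → [+ATR]; bound reached.
From /o/ at 7 leftward: 6 /i/ is itself a trigger — this domain ends here.
Targets with no active source: positions 10 11 12 13 stay [-ATR].

2 3 5 6 7 8 9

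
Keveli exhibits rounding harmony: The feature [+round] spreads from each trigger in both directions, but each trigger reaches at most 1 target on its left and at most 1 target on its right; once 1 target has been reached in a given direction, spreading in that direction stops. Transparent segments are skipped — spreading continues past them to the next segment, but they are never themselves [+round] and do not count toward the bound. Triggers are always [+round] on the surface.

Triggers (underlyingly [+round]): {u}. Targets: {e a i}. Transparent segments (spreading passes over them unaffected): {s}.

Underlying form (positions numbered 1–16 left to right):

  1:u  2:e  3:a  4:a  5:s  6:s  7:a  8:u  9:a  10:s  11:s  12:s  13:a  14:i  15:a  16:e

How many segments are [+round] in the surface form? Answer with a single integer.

From /u/ at 1 rightward: 2 /e/ → [+round]; bound reached.
From /u/ at 1 leftward: word edge.
From /u/ at 8 rightward: 9 /a/ → [+round]; bound reached.
From /u/ at 8 leftward: 7 /a/ → [+round]; bound reached.
Targets with no active source: positions 3 4 13 14 15 16 stay [-round].
[+round] positions on the surface: 1 2 7 8 9.

5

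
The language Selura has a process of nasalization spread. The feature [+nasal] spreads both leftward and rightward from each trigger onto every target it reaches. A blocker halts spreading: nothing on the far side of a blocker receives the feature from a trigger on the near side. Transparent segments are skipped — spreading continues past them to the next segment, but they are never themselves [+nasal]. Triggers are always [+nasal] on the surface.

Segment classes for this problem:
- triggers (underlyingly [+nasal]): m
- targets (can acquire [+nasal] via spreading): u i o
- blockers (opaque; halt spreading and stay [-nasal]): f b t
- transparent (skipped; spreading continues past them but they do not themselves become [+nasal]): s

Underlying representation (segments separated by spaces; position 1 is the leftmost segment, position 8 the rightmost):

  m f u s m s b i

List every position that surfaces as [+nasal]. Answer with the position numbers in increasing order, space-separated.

From /m/ at 1 rightward: 2 /f/ blocks.
From /m/ at 1 leftward: word edge.
From /m/ at 5 rightward: 6 /s/ transparent; 7 /b/ blocks.
From /m/ at 5 leftward: 4 /s/ transparent; 3 /u/ → [+nasal]; 2 /f/ blocks.
Target with no active source: position 8 stays [-nasal].

1 3 5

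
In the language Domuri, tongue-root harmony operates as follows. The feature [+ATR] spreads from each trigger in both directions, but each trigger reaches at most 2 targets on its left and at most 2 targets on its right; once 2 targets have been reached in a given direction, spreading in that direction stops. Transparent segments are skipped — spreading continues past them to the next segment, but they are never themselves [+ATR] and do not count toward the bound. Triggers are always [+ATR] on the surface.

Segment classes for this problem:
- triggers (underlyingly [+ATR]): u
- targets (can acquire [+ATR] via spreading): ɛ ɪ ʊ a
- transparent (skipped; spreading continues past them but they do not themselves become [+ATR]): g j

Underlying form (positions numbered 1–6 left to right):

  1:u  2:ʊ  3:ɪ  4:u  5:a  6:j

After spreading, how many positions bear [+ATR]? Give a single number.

5

From /u/ at 1 rightward: 2 /ʊ/ → [+ATR]; 3 /ɪ/ → [+ATR]; bound reached.
From /u/ at 1 leftward: word edge.
From /u/ at 4 rightward: 5 /a/ → [+ATR]; 6 /j/ transparent; word edge.
From /u/ at 4 leftward: 3 /ɪ/ → [+ATR]; 2 /ʊ/ → [+ATR]; bound reached.
[+ATR] positions on the surface: 1 2 3 4 5.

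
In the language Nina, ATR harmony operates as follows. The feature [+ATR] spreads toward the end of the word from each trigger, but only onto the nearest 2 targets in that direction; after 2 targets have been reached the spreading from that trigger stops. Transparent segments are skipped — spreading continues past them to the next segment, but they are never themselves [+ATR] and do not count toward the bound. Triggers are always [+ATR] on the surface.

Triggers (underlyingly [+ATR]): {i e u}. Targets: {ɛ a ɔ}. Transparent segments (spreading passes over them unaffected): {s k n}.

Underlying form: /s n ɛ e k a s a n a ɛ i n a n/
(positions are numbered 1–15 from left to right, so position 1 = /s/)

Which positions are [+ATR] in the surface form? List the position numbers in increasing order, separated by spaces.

From /e/ at 4 rightward: 5 /k/ transparent; 6 /a/ → [+ATR]; 7 /s/ transparent; 8 /a/ → [+ATR]; bound reached.
From /i/ at 12 rightward: 13 /n/ transparent; 14 /a/ → [+ATR]; 15 /n/ transparent; word edge.
Targets with no active source: positions 3 10 11 stay [-ATR].

4 6 8 12 14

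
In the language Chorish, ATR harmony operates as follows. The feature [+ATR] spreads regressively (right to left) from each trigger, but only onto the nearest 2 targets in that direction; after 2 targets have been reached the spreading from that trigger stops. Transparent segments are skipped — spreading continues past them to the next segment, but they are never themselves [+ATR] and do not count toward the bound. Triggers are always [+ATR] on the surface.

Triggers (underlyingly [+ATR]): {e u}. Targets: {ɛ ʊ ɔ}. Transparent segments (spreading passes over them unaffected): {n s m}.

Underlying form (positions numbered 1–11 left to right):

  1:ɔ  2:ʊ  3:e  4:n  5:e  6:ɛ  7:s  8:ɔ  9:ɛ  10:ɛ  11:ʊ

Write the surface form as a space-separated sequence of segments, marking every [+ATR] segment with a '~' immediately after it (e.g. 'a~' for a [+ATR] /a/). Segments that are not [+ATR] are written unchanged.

ɔ~ ʊ~ e~ n e~ ɛ s ɔ ɛ ɛ ʊ

From /e/ at 3 leftward: 2 /ʊ/ → [+ATR]; 1 /ɔ/ → [+ATR]; bound reached.
From /e/ at 5 leftward: 4 /n/ transparent; 3 /e/ is itself a trigger — this domain ends here.
Targets with no active source: positions 6 8 9 10 11 stay [-ATR].
[+ATR] positions on the surface: 1 2 3 5.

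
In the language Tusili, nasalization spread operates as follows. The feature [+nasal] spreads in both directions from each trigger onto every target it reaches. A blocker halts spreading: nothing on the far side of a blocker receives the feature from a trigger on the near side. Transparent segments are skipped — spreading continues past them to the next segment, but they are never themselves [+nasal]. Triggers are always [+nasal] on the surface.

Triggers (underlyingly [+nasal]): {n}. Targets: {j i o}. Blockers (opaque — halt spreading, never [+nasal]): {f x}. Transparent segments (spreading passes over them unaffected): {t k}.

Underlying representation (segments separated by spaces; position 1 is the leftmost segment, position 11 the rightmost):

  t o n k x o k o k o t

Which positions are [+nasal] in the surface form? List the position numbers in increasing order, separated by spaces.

2 3

From /n/ at 3 rightward: 4 /k/ transparent; 5 /x/ blocks.
From /n/ at 3 leftward: 2 /o/ → [+nasal]; 1 /t/ transparent; word edge.
Targets with no active source: positions 6 8 10 stay [-nasal].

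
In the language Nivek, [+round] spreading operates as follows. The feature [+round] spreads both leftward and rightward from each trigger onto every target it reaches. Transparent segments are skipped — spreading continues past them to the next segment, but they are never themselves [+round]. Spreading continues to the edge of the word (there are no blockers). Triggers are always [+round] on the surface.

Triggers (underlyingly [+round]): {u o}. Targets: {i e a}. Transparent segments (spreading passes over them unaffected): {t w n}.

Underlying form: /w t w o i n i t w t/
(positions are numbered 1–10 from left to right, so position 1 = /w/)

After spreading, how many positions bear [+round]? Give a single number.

3

From /o/ at 4 rightward: 5 /i/ → [+round]; 6 /n/ transparent; 7 /i/ → [+round]; 8 /t/ transparent; 9 /w/ transparent; 10 /t/ transparent; word edge.
From /o/ at 4 leftward: 3 /w/ transparent; 2 /t/ transparent; 1 /w/ transparent; word edge.
[+round] positions on the surface: 4 5 7.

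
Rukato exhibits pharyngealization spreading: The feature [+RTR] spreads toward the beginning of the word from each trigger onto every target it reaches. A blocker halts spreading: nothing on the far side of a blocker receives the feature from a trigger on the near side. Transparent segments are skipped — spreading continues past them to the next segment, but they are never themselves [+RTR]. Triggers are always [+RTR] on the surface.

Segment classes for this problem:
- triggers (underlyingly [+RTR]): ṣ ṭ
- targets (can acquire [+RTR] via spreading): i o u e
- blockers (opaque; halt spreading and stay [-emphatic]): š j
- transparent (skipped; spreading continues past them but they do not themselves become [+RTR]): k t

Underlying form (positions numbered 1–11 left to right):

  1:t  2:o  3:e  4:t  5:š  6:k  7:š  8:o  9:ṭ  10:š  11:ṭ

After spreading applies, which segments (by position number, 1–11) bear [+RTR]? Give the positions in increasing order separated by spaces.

8 9 11

From /ṭ/ at 9 leftward: 8 /o/ → [+RTR]; 7 /š/ blocks.
From /ṭ/ at 11 leftward: 10 /š/ blocks.
Targets with no active source: positions 2 3 stay [-emphatic].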